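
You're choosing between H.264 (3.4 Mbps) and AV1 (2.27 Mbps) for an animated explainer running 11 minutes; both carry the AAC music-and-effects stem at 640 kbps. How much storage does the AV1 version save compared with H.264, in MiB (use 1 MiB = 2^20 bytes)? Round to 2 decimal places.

88.91 MiB

11 min = 660 s
Audio: 640 kbps = 0.640 Mbps.
H.264: 4.040 Mbps × 660 s = 2666.4 Mb = 317.860 MiB.
AV1: 2.910 Mbps × 660 s = 1920.6 Mb = 228.953 MiB.
Saving: 317.860 − 228.953 = 88.906 MiB.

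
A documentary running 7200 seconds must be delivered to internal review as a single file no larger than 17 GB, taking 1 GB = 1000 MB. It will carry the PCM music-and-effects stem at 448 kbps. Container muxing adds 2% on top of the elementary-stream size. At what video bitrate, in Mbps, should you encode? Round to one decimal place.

18.1 Mbps

Budget: 17 GB = 136000.0 Mb.
Stream payload after overhead: 136000.0 / 1.02 = 133333.3 Mb.
Total bitrate budget: 133333.3 Mb / 7200 s = 18.519 Mbps.
Audio: 448 kbps = 0.448 Mbps.
Video: 18.519 − 0.448 = 18.071 Mbps.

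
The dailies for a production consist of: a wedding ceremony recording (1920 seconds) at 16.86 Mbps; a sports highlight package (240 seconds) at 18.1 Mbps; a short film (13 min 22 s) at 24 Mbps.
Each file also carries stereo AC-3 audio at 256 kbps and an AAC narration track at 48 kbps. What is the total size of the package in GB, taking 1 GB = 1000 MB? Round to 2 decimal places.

7.11 GB

Audio total: 256 + 48 = 304 kbps = 0.304 Mbps.
wedding ceremony recording: 17.164 Mbps × 1920 s = 32954.9 Mb
sports highlight package: 18.404 Mbps × 240 s = 4417.0 Mb
short film: 24.304 Mbps × 802 s = 19491.8 Mb
Total: 56863.6 Mb = 7108.0 MB.
= 7.108 GB.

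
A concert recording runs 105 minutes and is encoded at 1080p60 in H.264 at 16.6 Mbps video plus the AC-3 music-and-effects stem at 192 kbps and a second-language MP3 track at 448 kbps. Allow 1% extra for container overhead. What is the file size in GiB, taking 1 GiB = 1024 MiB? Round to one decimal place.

12.8 GiB

105 min = 6300 s
Audio total: 192 + 448 = 640 kbps = 0.640 Mbps.
Total bitrate: 16.6 + 0.640 = 17.240 Mbps.
Stream data: 17.240 Mbps × 6300 s = 108612.0 Mb.
With 1% container overhead: ×1.01.
109,698 Mb = 13,712,265,000 bytes ÷ 1,073,741,824 = 12.77 GiB.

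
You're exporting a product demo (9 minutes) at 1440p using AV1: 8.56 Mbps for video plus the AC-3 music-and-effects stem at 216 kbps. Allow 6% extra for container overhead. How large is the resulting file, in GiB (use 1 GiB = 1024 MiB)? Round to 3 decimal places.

0.585 GiB

9 min = 540 s
Audio: 216 kbps = 0.216 Mbps.
Total bitrate: 8.56 + 0.216 = 8.776 Mbps.
Stream data: 8.776 Mbps × 540 s = 4739.0 Mb.
With 6% container overhead: ×1.06.
5,023 Mb = 627,922,800 bytes ÷ 1,073,741,824 = 0.5848 GiB.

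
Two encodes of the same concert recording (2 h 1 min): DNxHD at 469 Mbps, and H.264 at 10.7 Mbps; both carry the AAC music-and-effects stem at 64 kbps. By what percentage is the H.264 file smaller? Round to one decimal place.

97.7%

2 h 1 min = 121 min = 7260 s
Audio: 64 kbps = 0.064 Mbps.
DNxHD: 469.064 Mbps × 7260 s = 3405404.6 Mb = 396.441 GiB.
H.264: 10.764 Mbps × 7260 s = 78146.6 Mb = 9.097 GiB.
Reduction: (1 − 9.097/396.441) × 100 = 97.71%.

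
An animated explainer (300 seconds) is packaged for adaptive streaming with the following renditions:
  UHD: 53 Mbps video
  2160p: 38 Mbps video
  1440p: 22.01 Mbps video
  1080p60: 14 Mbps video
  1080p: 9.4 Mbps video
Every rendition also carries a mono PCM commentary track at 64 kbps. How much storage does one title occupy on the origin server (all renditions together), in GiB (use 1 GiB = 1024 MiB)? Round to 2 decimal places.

Audio: 64 kbps = 0.064 Mbps.
Sum of rendition bitrates: (53+0.064) + (38+0.064) + (22.01+0.064) + (14+0.064) + (9.4+0.064) = 136.730 Mbps.
× 300 s = 41,019 Mb = 5,127 MB = 4.775 GiB.

4.78 GiB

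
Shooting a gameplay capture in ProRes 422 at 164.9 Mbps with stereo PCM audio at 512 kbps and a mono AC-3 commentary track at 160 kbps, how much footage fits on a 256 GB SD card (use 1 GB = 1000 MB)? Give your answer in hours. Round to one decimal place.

3.4 hours

Audio total: 512 + 160 = 672 kbps = 0.672 Mbps.
Total bitrate: 164.9 + 0.672 = 165.572 Mbps.
Capacity: 256 GB = 2,048,000 Mb.
Recording time: 2,048,000 / 165.572 = 12,369 s ≈ 3.44 hours.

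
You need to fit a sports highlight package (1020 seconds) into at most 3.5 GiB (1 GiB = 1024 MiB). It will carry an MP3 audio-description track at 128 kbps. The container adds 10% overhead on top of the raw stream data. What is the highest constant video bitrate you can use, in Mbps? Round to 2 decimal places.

Budget: 3.5 GiB = 30064.8 Mb.
Stream payload after overhead: 30064.8 / 1.10 = 27331.6 Mb.
Total bitrate budget: 27331.6 Mb / 1020 s = 26.796 Mbps.
Audio: 128 kbps = 0.128 Mbps.
Video: 26.796 − 0.128 = 26.668 Mbps.

26.67 Mbps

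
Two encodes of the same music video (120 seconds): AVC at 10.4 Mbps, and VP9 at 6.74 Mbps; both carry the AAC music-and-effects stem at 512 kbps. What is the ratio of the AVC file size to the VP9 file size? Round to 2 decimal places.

1.50

Audio: 512 kbps = 0.512 Mbps.
AVC: 10.912 Mbps × 120 s = 1309.4 Mb = 163.680 MB.
VP9: 7.252 Mbps × 120 s = 870.2 Mb = 108.780 MB.
Ratio: 163.680 / 108.780 = 1.505.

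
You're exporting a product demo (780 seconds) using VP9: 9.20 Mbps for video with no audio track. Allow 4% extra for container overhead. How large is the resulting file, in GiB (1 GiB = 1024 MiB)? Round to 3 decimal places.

Total bitrate: 9.20 Mbps.
Stream data: 9.200 Mbps × 780 s = 7176.0 Mb.
With 4% container overhead: ×1.04.
7,463 Mb = 932,880,000 bytes ÷ 1,073,741,824 = 0.8688 GiB.

0.869 GiB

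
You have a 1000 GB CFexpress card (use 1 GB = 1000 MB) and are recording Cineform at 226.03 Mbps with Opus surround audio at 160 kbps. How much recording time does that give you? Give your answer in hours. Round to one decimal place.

9.8 hours

Audio: 160 kbps = 0.160 Mbps.
Total bitrate: 226.03 + 0.160 = 226.190 Mbps.
Capacity: 1000 GB = 8,000,000 Mb.
Recording time: 8,000,000 / 226.190 = 35,368 s ≈ 9.82 hours.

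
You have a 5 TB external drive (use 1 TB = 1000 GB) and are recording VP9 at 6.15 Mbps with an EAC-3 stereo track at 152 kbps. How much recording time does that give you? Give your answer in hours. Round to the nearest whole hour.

Audio: 152 kbps = 0.152 Mbps.
Total bitrate: 6.15 + 0.152 = 6.302 Mbps.
Capacity: 5 TB = 40,000,000 Mb.
Recording time: 40,000,000 / 6.302 = 6,347,191 s ≈ 1,763 hours.

1763 hours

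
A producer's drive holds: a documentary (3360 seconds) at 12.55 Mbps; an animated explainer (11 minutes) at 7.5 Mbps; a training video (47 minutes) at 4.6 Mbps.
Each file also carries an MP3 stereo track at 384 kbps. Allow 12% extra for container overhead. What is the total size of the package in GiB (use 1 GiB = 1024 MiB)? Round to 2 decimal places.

8.18 GiB

Audio: 384 kbps = 0.384 Mbps.
documentary: 12.934 Mbps × 3360 s × 1.12 = 48673.2 Mb
animated explainer: 7.884 Mbps × 660 s × 1.12 = 5827.9 Mb
training video: 4.984 Mbps × 2820 s × 1.12 = 15741.5 Mb
Total: 70242.5 Mb = 8780.3 MB.
= 8.177 GiB.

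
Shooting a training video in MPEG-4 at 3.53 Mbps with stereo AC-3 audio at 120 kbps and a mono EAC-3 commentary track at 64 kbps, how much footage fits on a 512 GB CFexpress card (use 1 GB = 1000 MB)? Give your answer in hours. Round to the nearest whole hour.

Audio total: 120 + 64 = 184 kbps = 0.184 Mbps.
Total bitrate: 3.53 + 0.184 = 3.714 Mbps.
Capacity: 512 GB = 4,096,000 Mb.
Recording time: 4,096,000 / 3.714 = 1,102,854 s ≈ 306 hours.

306 hours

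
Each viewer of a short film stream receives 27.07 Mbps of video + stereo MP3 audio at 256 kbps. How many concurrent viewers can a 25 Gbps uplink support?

Audio: 256 kbps = 0.256 Mbps.
Per-viewer media rate: 27.326 Mbps.
25 Gbps = 25,000 Mbps; 25,000 / 27.326 = 914.88 → 914 viewers.

914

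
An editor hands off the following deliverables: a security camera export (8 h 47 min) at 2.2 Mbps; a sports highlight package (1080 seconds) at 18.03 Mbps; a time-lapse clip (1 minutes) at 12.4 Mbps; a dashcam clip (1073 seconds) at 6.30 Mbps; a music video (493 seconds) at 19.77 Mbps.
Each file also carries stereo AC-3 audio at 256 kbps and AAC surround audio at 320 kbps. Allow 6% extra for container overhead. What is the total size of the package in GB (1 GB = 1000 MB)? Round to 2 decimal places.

16.70 GB

Audio total: 256 + 320 = 576 kbps = 0.576 Mbps.
security camera export: 2.776 Mbps × 31620 s × 1.06 = 93043.7 Mb
sports highlight package: 18.606 Mbps × 1080 s × 1.06 = 21300.1 Mb
time-lapse clip: 12.976 Mbps × 60 s × 1.06 = 825.3 Mb
dashcam clip: 6.876 Mbps × 1073 s × 1.06 = 7820.6 Mb
music video: 20.346 Mbps × 493 s × 1.06 = 10632.4 Mb
Total: 133622.2 Mb = 16702.8 MB.
= 16.70 GB.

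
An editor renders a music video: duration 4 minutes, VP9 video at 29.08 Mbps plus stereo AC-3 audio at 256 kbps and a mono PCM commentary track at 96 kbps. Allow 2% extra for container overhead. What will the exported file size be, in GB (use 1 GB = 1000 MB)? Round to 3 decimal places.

0.901 GB

4 min = 240 s
Audio total: 256 + 96 = 352 kbps = 0.352 Mbps.
Total bitrate: 29.08 + 0.352 = 29.432 Mbps.
Stream data: 29.432 Mbps × 240 s = 7063.7 Mb.
With 2% container overhead: ×1.02.
7,205 Mb ÷ 8 = 900.6 MB → 0.9006 GB.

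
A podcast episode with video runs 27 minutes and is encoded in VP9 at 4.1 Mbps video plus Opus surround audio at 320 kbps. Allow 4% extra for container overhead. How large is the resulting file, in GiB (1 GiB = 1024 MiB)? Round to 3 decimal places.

27 min = 1620 s
Audio: 320 kbps = 0.320 Mbps.
Total bitrate: 4.1 + 0.320 = 4.420 Mbps.
Stream data: 4.420 Mbps × 1620 s = 7160.4 Mb.
With 4% container overhead: ×1.04.
7,447 Mb = 930,852,000 bytes ÷ 1,073,741,824 = 0.8669 GiB.

0.867 GiB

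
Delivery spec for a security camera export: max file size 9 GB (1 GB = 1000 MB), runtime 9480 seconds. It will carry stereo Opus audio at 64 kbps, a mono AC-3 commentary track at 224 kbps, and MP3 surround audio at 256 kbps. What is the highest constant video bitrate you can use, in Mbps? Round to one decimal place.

Budget: 9 GB = 72000.0 Mb.
Total bitrate budget: 72000.0 Mb / 9480 s = 7.595 Mbps.
Audio total: 64 + 224 + 256 = 544 kbps = 0.544 Mbps.
Video: 7.595 − 0.544 = 7.051 Mbps.

7.1 Mbps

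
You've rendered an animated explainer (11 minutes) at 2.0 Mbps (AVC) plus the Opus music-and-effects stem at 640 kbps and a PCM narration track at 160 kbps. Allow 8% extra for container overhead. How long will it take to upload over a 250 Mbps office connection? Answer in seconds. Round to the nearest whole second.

11 min = 660 s
Audio total: 640 + 160 = 800 kbps = 0.800 Mbps.
Total bitrate: 2.800 Mbps.
File: 2.800 Mbps × 660 s = 1848.0 Mb.
With 8% container overhead: ×1.08. → 1995.8 Mb.
At 250 Mbps: 1995.8 / 250 = 8.0 s ≈ 7.98 seconds.

8 seconds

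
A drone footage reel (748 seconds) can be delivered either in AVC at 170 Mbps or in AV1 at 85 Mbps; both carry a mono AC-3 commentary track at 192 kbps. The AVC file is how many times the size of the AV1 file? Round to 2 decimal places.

2.00

Audio: 192 kbps = 0.192 Mbps.
AVC: 170.192 Mbps × 748 s = 127303.6 Mb = 15.913 GB.
AV1: 85.192 Mbps × 748 s = 63723.6 Mb = 7.965 GB.
Ratio: 15.913 / 7.965 = 1.998.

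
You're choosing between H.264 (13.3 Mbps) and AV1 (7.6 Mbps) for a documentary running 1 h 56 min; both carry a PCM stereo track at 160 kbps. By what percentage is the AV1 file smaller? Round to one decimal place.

1 h 56 min = 116 min = 6960 s
Audio: 160 kbps = 0.160 Mbps.
H.264: 13.460 Mbps × 6960 s = 93681.6 Mb = 11.710 GB.
AV1: 7.760 Mbps × 6960 s = 54009.6 Mb = 6.751 GB.
Reduction: (1 − 6.751/11.710) × 100 = 42.35%.

42.3%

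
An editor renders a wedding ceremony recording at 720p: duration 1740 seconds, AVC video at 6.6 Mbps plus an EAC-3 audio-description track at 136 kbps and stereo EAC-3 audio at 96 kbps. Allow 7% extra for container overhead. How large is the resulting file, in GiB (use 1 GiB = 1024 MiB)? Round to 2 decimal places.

1.48 GiB

Audio total: 136 + 96 = 232 kbps = 0.232 Mbps.
Total bitrate: 6.6 + 0.232 = 6.832 Mbps.
Stream data: 6.832 Mbps × 1740 s = 11887.7 Mb.
With 7% container overhead: ×1.07.
12,720 Mb = 1,589,977,200 bytes ÷ 1,073,741,824 = 1.481 GiB.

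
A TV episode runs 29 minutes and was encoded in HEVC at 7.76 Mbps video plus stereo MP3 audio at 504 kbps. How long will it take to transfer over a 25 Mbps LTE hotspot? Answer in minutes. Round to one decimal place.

9.6 minutes

29 min = 1740 s
Audio: 504 kbps = 0.504 Mbps.
Total bitrate: 8.264 Mbps.
File: 8.264 Mbps × 1740 s = 14379.4 Mb.
At 25 Mbps: 14379.4 / 25 = 575.2 s ≈ 9.59 minutes.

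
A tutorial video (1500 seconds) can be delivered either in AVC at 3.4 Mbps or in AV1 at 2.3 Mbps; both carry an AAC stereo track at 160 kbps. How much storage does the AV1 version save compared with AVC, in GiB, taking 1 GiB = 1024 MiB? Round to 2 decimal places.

Audio: 160 kbps = 0.160 Mbps.
AVC: 3.560 Mbps × 1500 s = 5340.0 Mb = 0.622 GiB.
AV1: 2.460 Mbps × 1500 s = 3690.0 Mb = 0.430 GiB.
Saving: 0.622 − 0.430 = 0.192 GiB.

0.19 GiB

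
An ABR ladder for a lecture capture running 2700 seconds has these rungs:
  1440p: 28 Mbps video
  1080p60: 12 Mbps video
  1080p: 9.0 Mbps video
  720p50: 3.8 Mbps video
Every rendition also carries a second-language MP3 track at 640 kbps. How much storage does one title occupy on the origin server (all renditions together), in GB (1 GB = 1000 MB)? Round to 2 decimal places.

Audio: 640 kbps = 0.640 Mbps.
Sum of rendition bitrates: (28+0.640) + (12+0.640) + (9.0+0.640) + (3.8+0.640) = 55.360 Mbps.
× 2700 s = 149,472 Mb = 18,684 MB = 18.68 GB.

18.68 GB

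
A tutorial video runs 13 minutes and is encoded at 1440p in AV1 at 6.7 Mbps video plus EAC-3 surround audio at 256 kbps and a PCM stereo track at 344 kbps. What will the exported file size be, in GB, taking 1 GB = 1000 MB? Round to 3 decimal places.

13 min = 780 s
Audio total: 256 + 344 = 600 kbps = 0.600 Mbps.
Total bitrate: 6.7 + 0.600 = 7.300 Mbps.
Stream data: 7.300 Mbps × 780 s = 5694.0 Mb.
5,694 Mb ÷ 8 = 711.8 MB → 0.7117 GB.

0.712 GB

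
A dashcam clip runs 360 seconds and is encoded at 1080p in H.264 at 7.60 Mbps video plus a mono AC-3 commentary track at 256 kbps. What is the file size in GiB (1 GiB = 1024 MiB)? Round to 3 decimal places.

Audio: 256 kbps = 0.256 Mbps.
Total bitrate: 7.60 + 0.256 = 7.856 Mbps.
Stream data: 7.856 Mbps × 360 s = 2828.2 Mb.
2,828 Mb = 353,520,000 bytes ÷ 1,073,741,824 = 0.3292 GiB.

0.329 GiB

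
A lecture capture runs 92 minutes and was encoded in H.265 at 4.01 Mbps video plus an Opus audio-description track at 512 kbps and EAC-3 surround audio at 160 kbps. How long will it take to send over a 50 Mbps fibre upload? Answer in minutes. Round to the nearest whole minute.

9 minutes

92 min = 5520 s
Audio total: 512 + 160 = 672 kbps = 0.672 Mbps.
Total bitrate: 4.682 Mbps.
File: 4.682 Mbps × 5520 s = 25844.6 Mb.
At 50 Mbps: 25844.6 / 50 = 516.9 s ≈ 8.61 minutes.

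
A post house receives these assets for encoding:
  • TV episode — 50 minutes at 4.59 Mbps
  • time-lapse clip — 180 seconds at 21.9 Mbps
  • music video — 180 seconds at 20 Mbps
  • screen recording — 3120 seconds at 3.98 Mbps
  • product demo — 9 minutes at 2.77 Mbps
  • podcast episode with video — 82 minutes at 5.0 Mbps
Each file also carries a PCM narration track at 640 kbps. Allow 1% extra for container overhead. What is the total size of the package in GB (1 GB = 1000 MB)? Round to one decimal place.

Audio: 640 kbps = 0.640 Mbps.
TV episode: 5.230 Mbps × 3000 s × 1.01 = 15846.9 Mb
time-lapse clip: 22.540 Mbps × 180 s × 1.01 = 4097.8 Mb
music video: 20.640 Mbps × 180 s × 1.01 = 3752.4 Mb
screen recording: 4.620 Mbps × 3120 s × 1.01 = 14558.5 Mb
product demo: 3.410 Mbps × 540 s × 1.01 = 1859.8 Mb
podcast episode with video: 5.640 Mbps × 4920 s × 1.01 = 28026.3 Mb
Total: 68141.7 Mb = 8517.7 MB.
= 8.518 GB.

8.5 GB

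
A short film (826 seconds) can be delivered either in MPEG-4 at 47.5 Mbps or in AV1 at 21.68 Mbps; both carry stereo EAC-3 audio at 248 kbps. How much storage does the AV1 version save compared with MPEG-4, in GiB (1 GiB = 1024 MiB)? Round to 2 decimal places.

Audio: 248 kbps = 0.248 Mbps.
MPEG-4: 47.748 Mbps × 826 s = 39439.8 Mb = 4.591 GiB.
AV1: 21.928 Mbps × 826 s = 18112.5 Mb = 2.109 GiB.
Saving: 4.591 − 2.109 = 2.483 GiB.

2.48 GiB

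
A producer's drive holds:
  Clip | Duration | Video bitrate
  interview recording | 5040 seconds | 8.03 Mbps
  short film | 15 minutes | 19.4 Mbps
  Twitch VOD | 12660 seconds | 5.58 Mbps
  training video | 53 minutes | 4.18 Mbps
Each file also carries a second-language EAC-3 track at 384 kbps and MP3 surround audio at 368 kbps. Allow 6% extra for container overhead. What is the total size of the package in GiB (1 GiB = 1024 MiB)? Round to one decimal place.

19.5 GiB

Audio total: 384 + 368 = 752 kbps = 0.752 Mbps.
interview recording: 8.782 Mbps × 5040 s × 1.06 = 46917.0 Mb
short film: 20.152 Mbps × 900 s × 1.06 = 19225.0 Mb
Twitch VOD: 6.332 Mbps × 12660 s × 1.06 = 84972.9 Mb
training video: 4.932 Mbps × 3180 s × 1.06 = 16624.8 Mb
Total: 167739.7 Mb = 20967.5 MB.
= 19.53 GiB.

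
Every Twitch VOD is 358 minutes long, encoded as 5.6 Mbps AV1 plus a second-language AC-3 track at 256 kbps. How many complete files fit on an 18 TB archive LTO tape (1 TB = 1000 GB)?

1144

358 min = 21480 s
Audio: 256 kbps = 0.256 Mbps.
Total bitrate: 5.856 Mbps.
Per item: 5.856 Mbps × 21480 s = 125,787 Mb = 15,723 MB.
Capacity: 18 TB = 144,000,000 Mb; 1144.79 items → 1144 complete.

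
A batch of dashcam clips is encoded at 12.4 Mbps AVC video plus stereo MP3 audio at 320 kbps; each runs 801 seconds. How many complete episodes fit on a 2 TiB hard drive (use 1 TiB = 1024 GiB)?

Audio: 320 kbps = 0.320 Mbps.
Total bitrate: 12.720 Mbps.
Per item: 12.720 Mbps × 801 s = 10,189 Mb = 1,274 MB.
Capacity: 2 TiB = 17,592,186 Mb; 1726.63 items → 1726 complete.

1726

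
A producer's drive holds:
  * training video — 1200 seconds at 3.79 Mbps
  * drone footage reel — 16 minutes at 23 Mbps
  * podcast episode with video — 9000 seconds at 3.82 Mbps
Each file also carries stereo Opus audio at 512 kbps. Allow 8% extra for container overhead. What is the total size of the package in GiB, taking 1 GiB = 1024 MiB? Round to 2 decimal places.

8.39 GiB

Audio: 512 kbps = 0.512 Mbps.
training video: 4.302 Mbps × 1200 s × 1.08 = 5575.4 Mb
drone footage reel: 23.512 Mbps × 960 s × 1.08 = 24377.2 Mb
podcast episode with video: 4.332 Mbps × 9000 s × 1.08 = 42107.0 Mb
Total: 72059.7 Mb = 9007.5 MB.
= 8.389 GiB.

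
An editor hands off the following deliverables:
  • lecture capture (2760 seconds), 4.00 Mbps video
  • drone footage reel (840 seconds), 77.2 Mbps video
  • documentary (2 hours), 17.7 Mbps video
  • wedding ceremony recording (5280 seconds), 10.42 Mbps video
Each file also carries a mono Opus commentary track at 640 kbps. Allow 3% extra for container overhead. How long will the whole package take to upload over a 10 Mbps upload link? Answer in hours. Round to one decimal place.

Audio: 640 kbps = 0.640 Mbps.
lecture capture: 4.640 Mbps × 2760 s × 1.03 = 13190.6 Mb
drone footage reel: 77.840 Mbps × 840 s × 1.03 = 67347.2 Mb
documentary: 18.340 Mbps × 7200 s × 1.03 = 136009.4 Mb
wedding ceremony recording: 11.060 Mbps × 5280 s × 1.03 = 60148.7 Mb
Total: 276695.9 Mb = 34587.0 MB.
At 10 Mbps: 276695.9 / 10 = 27670 s ≈ 7.69 hours.

7.7 hours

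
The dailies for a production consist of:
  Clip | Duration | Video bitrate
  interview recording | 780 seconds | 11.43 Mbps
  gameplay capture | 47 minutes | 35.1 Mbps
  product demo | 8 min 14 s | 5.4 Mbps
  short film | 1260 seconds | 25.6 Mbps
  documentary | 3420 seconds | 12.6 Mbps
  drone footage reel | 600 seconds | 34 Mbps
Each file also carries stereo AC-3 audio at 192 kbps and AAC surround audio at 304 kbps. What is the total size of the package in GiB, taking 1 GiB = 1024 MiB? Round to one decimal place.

24.6 GiB

Audio total: 192 + 304 = 496 kbps = 0.496 Mbps.
interview recording: 11.926 Mbps × 780 s = 9302.3 Mb
gameplay capture: 35.596 Mbps × 2820 s = 100380.7 Mb
product demo: 5.896 Mbps × 494 s = 2912.6 Mb
short film: 26.096 Mbps × 1260 s = 32881.0 Mb
documentary: 13.096 Mbps × 3420 s = 44788.3 Mb
drone footage reel: 34.496 Mbps × 600 s = 20697.6 Mb
Total: 210962.5 Mb = 26370.3 MB.
= 24.56 GiB.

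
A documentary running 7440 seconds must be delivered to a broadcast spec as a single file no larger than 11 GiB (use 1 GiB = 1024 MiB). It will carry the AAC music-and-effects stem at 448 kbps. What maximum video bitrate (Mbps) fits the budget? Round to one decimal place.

Budget: 11 GiB = 94489.3 Mb.
Total bitrate budget: 94489.3 Mb / 7440 s = 12.700 Mbps.
Audio: 448 kbps = 0.448 Mbps.
Video: 12.700 − 0.448 = 12.252 Mbps.

12.3 Mbps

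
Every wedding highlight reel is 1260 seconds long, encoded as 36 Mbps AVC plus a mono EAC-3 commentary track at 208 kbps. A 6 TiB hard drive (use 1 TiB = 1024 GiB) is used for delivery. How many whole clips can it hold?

Audio: 208 kbps = 0.208 Mbps.
Total bitrate: 36.208 Mbps.
Per item: 36.208 Mbps × 1260 s = 45,622 Mb = 5,703 MB.
Capacity: 6 TiB = 52,776,558 Mb; 1156.82 items → 1156 complete.

1156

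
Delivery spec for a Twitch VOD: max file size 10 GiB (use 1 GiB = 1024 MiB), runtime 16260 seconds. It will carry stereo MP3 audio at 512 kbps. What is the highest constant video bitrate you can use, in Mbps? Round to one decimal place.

Budget: 10 GiB = 85899.3 Mb.
Total bitrate budget: 85899.3 Mb / 16260 s = 5.283 Mbps.
Audio: 512 kbps = 0.512 Mbps.
Video: 5.283 − 0.512 = 4.771 Mbps.

4.8 Mbps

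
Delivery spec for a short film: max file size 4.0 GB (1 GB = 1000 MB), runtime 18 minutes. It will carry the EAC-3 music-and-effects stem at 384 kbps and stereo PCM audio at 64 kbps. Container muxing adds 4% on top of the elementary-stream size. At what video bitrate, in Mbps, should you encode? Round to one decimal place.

Budget: 4.0 GB = 32000.0 Mb.
Stream payload after overhead: 32000.0 / 1.04 = 30769.2 Mb.
18 min = 1080 s
Total bitrate budget: 30769.2 Mb / 1080 s = 28.490 Mbps.
Audio total: 384 + 64 = 448 kbps = 0.448 Mbps.
Video: 28.490 − 0.448 = 28.042 Mbps.

28.0 Mbps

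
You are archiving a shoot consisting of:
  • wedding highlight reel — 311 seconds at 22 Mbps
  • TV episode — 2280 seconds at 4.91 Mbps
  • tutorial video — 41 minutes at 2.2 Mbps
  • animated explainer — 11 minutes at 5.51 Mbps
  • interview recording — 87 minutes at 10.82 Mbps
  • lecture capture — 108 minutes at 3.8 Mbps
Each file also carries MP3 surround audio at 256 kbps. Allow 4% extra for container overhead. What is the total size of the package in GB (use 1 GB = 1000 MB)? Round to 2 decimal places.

14.64 GB

Audio: 256 kbps = 0.256 Mbps.
wedding highlight reel: 22.256 Mbps × 311 s × 1.04 = 7198.5 Mb
TV episode: 5.166 Mbps × 2280 s × 1.04 = 12249.6 Mb
tutorial video: 2.456 Mbps × 2460 s × 1.04 = 6283.4 Mb
animated explainer: 5.766 Mbps × 660 s × 1.04 = 3957.8 Mb
interview recording: 11.076 Mbps × 5220 s × 1.04 = 60129.4 Mb
lecture capture: 4.056 Mbps × 6480 s × 1.04 = 27334.2 Mb
Total: 117152.9 Mb = 14644.1 MB.
= 14.64 GB.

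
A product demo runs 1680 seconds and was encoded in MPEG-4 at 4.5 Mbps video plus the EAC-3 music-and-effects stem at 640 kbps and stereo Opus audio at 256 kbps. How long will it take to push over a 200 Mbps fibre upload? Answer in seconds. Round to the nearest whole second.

45 seconds

Audio total: 640 + 256 = 896 kbps = 0.896 Mbps.
Total bitrate: 5.396 Mbps.
File: 5.396 Mbps × 1680 s = 9065.3 Mb.
At 200 Mbps: 9065.3 / 200 = 45.3 s ≈ 45.3 seconds.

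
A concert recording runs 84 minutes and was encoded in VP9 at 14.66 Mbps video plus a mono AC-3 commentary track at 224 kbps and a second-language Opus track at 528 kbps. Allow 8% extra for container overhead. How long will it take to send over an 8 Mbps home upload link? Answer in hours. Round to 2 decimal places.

2.91 hours

84 min = 5040 s
Audio total: 224 + 528 = 752 kbps = 0.752 Mbps.
Total bitrate: 15.412 Mbps.
File: 15.412 Mbps × 5040 s = 77676.5 Mb.
With 8% container overhead: ×1.08. → 83890.6 Mb.
At 8 Mbps: 83890.6 / 8 = 10486.3 s ≈ 2.91 hours.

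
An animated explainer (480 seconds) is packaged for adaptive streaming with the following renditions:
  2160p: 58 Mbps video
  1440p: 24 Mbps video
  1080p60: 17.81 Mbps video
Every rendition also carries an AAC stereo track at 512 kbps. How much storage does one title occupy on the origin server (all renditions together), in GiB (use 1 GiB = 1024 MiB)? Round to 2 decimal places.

5.66 GiB

Audio: 512 kbps = 0.512 Mbps.
Sum of rendition bitrates: (58+0.512) + (24+0.512) + (17.81+0.512) = 101.346 Mbps.
× 480 s = 48,646 Mb = 6,081 MB = 5.663 GiB.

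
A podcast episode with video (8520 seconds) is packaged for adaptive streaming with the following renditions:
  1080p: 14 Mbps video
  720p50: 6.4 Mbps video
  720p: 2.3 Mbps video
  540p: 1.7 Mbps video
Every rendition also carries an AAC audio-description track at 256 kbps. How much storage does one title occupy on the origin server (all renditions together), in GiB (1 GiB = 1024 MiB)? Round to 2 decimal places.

Audio: 256 kbps = 0.256 Mbps.
Sum of rendition bitrates: (14+0.256) + (6.4+0.256) + (2.3+0.256) + (1.7+0.256) = 25.424 Mbps.
× 8520 s = 216,612 Mb = 27,077 MB = 25.22 GiB.

25.22 GiB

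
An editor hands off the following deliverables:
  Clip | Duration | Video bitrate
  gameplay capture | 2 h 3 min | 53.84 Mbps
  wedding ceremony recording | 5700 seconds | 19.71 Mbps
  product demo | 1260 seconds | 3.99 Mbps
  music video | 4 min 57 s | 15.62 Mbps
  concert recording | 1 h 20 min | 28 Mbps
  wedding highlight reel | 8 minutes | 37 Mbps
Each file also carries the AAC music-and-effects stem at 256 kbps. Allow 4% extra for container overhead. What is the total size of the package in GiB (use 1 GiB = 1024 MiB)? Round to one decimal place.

Audio: 256 kbps = 0.256 Mbps.
gameplay capture: 54.096 Mbps × 7380 s × 1.04 = 415197.6 Mb
wedding ceremony recording: 19.966 Mbps × 5700 s × 1.04 = 118358.4 Mb
product demo: 4.246 Mbps × 1260 s × 1.04 = 5564.0 Mb
music video: 15.876 Mbps × 297 s × 1.04 = 4903.8 Mb
concert recording: 28.256 Mbps × 4800 s × 1.04 = 141054.0 Mb
wedding highlight reel: 37.256 Mbps × 480 s × 1.04 = 18598.2 Mb
Total: 703676.0 Mb = 87959.5 MB.
= 81.92 GiB.

81.9 GiB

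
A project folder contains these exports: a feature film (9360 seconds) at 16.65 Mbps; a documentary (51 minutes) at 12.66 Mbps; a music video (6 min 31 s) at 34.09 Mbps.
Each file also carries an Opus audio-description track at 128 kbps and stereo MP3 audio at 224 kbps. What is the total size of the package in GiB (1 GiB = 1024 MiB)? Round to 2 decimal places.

Audio total: 128 + 224 = 352 kbps = 0.352 Mbps.
feature film: 17.002 Mbps × 9360 s = 159138.7 Mb
documentary: 13.012 Mbps × 3060 s = 39816.7 Mb
music video: 34.442 Mbps × 391 s = 13466.8 Mb
Total: 212422.3 Mb = 26552.8 MB.
= 24.73 GiB.

24.73 GiB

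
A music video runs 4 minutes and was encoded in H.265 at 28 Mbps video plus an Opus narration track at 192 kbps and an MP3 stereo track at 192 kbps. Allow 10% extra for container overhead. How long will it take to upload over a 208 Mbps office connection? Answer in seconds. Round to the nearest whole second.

4 min = 240 s
Audio total: 192 + 192 = 384 kbps = 0.384 Mbps.
Total bitrate: 28.384 Mbps.
File: 28.384 Mbps × 240 s = 6812.2 Mb.
With 10% container overhead: ×1.10. → 7493.4 Mb.
At 208 Mbps: 7493.4 / 208 = 36.0 s ≈ 36 seconds.

36 seconds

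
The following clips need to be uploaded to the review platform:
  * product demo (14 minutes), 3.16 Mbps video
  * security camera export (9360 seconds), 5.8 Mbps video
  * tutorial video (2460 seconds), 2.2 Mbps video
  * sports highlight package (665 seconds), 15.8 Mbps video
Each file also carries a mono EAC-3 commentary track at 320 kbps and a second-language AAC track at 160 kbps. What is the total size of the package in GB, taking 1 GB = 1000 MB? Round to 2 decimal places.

9.91 GB

Audio total: 320 + 160 = 480 kbps = 0.480 Mbps.
product demo: 3.640 Mbps × 840 s = 3057.6 Mb
security camera export: 6.280 Mbps × 9360 s = 58780.8 Mb
tutorial video: 2.680 Mbps × 2460 s = 6592.8 Mb
sports highlight package: 16.280 Mbps × 665 s = 10826.2 Mb
Total: 79257.4 Mb = 9907.2 MB.
= 9.907 GB.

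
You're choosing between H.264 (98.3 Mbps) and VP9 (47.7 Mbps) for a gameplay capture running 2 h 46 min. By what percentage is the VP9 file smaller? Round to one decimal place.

2 h 46 min = 166 min = 9960 s
H.264: 98.300 Mbps × 9960 s = 979068.0 Mb = 113.979 GiB.
VP9: 47.700 Mbps × 9960 s = 475092.0 Mb = 55.308 GiB.
Reduction: (1 − 55.308/113.979) × 100 = 51.48%.

51.5%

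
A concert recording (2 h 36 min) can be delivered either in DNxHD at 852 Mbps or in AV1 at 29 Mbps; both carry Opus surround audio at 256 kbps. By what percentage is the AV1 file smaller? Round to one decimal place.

2 h 36 min = 156 min = 9360 s
Audio: 256 kbps = 0.256 Mbps.
DNxHD: 852.256 Mbps × 9360 s = 7977116.2 Mb = 997.140 GB.
AV1: 29.256 Mbps × 9360 s = 273836.2 Mb = 34.230 GB.
Reduction: (1 − 34.230/997.140) × 100 = 96.57%.

96.6%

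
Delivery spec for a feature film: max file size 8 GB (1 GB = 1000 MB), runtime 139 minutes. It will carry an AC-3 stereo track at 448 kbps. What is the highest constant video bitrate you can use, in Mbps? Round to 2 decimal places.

7.23 Mbps

Budget: 8 GB = 64000.0 Mb.
139 min = 8340 s
Total bitrate budget: 64000.0 Mb / 8340 s = 7.674 Mbps.
Audio: 448 kbps = 0.448 Mbps.
Video: 7.674 − 0.448 = 7.226 Mbps.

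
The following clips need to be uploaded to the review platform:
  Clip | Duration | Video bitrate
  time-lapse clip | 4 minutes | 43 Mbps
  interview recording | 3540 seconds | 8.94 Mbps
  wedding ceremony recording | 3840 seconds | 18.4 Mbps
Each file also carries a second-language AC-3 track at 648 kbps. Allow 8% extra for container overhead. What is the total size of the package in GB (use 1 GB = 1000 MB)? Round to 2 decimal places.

Audio: 648 kbps = 0.648 Mbps.
time-lapse clip: 43.648 Mbps × 240 s × 1.08 = 11313.6 Mb
interview recording: 9.588 Mbps × 3540 s × 1.08 = 36656.8 Mb
wedding ceremony recording: 19.048 Mbps × 3840 s × 1.08 = 78995.9 Mb
Total: 126966.3 Mb = 15870.8 MB.
= 15.87 GB.

15.87 GB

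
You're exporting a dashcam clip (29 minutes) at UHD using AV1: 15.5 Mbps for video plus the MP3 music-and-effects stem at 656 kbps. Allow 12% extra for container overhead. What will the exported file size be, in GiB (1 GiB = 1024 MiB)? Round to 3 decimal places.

3.665 GiB

29 min = 1740 s
Audio: 656 kbps = 0.656 Mbps.
Total bitrate: 15.5 + 0.656 = 16.156 Mbps.
Stream data: 16.156 Mbps × 1740 s = 28111.4 Mb.
With 12% container overhead: ×1.12.
31,485 Mb = 3,935,601,600 bytes ÷ 1,073,741,824 = 3.665 GiB.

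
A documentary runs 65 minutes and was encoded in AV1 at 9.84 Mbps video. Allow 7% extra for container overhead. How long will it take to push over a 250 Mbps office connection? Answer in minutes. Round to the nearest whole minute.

65 min = 3900 s
File: 9.840 Mbps × 3900 s = 38376.0 Mb.
With 7% container overhead: ×1.07. → 41062.3 Mb.
At 250 Mbps: 41062.3 / 250 = 164.2 s ≈ 2.74 minutes.

3 minutes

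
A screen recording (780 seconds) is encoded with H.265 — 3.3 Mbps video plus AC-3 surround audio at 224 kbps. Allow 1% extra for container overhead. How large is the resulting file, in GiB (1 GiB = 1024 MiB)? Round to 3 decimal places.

Audio: 224 kbps = 0.224 Mbps.
Total bitrate: 3.3 + 0.224 = 3.524 Mbps.
Stream data: 3.524 Mbps × 780 s = 2748.7 Mb.
With 1% container overhead: ×1.01.
2,776 Mb = 347,025,900 bytes ÷ 1,073,741,824 = 0.3232 GiB.

0.323 GiB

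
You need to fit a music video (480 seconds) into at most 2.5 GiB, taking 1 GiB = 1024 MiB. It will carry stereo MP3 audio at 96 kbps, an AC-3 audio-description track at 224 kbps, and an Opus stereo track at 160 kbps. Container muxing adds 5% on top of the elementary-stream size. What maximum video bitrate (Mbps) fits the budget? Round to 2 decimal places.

Budget: 2.5 GiB = 21474.8 Mb.
Stream payload after overhead: 21474.8 / 1.05 = 20452.2 Mb.
Total bitrate budget: 20452.2 Mb / 480 s = 42.609 Mbps.
Audio total: 96 + 224 + 160 = 480 kbps = 0.480 Mbps.
Video: 42.609 − 0.480 = 42.129 Mbps.

42.13 Mbps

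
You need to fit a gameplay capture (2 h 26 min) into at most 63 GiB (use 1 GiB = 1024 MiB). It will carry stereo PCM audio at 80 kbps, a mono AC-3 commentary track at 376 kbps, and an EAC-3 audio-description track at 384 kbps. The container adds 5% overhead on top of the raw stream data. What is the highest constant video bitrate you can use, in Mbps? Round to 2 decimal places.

Budget: 63 GiB = 541165.9 Mb.
Stream payload after overhead: 541165.9 / 1.05 = 515396.1 Mb.
2 h 26 min = 146 min = 8760 s
Total bitrate budget: 515396.1 Mb / 8760 s = 58.835 Mbps.
Audio total: 80 + 376 + 384 = 840 kbps = 0.840 Mbps.
Video: 58.835 − 0.840 = 57.995 Mbps.

58.00 Mbps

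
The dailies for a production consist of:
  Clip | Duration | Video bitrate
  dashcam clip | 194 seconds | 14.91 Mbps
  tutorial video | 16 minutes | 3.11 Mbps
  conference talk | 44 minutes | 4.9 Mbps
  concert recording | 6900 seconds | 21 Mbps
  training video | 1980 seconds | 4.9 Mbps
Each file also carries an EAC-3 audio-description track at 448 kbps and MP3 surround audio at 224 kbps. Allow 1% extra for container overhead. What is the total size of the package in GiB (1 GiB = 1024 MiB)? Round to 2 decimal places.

21.39 GiB

Audio total: 448 + 224 = 672 kbps = 0.672 Mbps.
dashcam clip: 15.582 Mbps × 194 s × 1.01 = 3053.1 Mb
tutorial video: 3.782 Mbps × 960 s × 1.01 = 3667.0 Mb
conference talk: 5.572 Mbps × 2640 s × 1.01 = 14857.2 Mb
concert recording: 21.672 Mbps × 6900 s × 1.01 = 151032.2 Mb
training video: 5.572 Mbps × 1980 s × 1.01 = 11142.9 Mb
Total: 183752.4 Mb = 22969.0 MB.
= 21.39 GiB.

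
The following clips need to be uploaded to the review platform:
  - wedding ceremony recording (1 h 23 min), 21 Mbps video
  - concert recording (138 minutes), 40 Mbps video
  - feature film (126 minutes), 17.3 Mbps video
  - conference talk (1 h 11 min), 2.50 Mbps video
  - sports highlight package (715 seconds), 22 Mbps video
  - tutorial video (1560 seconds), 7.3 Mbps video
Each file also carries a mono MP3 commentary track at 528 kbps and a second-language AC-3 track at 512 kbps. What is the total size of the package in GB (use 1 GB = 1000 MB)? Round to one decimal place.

Audio total: 528 + 512 = 1040 kbps = 1.040 Mbps.
wedding ceremony recording: 22.040 Mbps × 4980 s = 109759.2 Mb
concert recording: 41.040 Mbps × 8280 s = 339811.2 Mb
feature film: 18.340 Mbps × 7560 s = 138650.4 Mb
conference talk: 3.540 Mbps × 4260 s = 15080.4 Mb
sports highlight package: 23.040 Mbps × 715 s = 16473.6 Mb
tutorial video: 8.340 Mbps × 1560 s = 13010.4 Mb
Total: 632785.2 Mb = 79098.1 MB.
= 79.10 GB.

79.1 GB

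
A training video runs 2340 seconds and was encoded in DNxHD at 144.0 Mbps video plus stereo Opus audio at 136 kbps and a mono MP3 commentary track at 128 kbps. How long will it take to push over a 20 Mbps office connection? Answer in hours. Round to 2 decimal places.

Audio total: 136 + 128 = 264 kbps = 0.264 Mbps.
Total bitrate: 144.264 Mbps.
File: 144.264 Mbps × 2340 s = 337577.8 Mb.
At 20 Mbps: 337577.8 / 20 = 16878.9 s ≈ 4.69 hours.

4.69 hours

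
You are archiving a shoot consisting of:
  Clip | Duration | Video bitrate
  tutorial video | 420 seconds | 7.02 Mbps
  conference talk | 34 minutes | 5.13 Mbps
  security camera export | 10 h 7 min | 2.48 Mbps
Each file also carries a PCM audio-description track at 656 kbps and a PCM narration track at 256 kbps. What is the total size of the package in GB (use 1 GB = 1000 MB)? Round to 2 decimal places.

17.40 GB

Audio total: 656 + 256 = 912 kbps = 0.912 Mbps.
tutorial video: 7.932 Mbps × 420 s = 3331.4 Mb
conference talk: 6.042 Mbps × 2040 s = 12325.7 Mb
security camera export: 3.392 Mbps × 36420 s = 123536.6 Mb
Total: 139193.8 Mb = 17399.2 MB.
= 17.40 GB.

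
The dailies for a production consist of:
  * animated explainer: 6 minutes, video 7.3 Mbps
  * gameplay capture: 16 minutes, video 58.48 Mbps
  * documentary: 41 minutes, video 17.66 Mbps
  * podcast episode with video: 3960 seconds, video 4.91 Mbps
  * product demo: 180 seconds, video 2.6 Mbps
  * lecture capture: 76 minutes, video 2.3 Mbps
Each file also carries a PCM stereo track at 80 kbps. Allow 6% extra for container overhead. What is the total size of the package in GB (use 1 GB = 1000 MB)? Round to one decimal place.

17.7 GB

Audio: 80 kbps = 0.080 Mbps.
animated explainer: 7.380 Mbps × 360 s × 1.06 = 2816.2 Mb
gameplay capture: 58.560 Mbps × 960 s × 1.06 = 59590.7 Mb
documentary: 17.740 Mbps × 2460 s × 1.06 = 46258.8 Mb
podcast episode with video: 4.990 Mbps × 3960 s × 1.06 = 20946.0 Mb
product demo: 2.680 Mbps × 180 s × 1.06 = 511.3 Mb
lecture capture: 2.380 Mbps × 4560 s × 1.06 = 11504.0 Mb
Total: 141627.0 Mb = 17703.4 MB.
= 17.70 GB.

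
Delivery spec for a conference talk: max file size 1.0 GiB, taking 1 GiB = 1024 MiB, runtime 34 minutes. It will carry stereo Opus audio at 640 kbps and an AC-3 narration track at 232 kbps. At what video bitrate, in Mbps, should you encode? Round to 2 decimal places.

Budget: 1.0 GiB = 8589.9 Mb.
34 min = 2040 s
Total bitrate budget: 8589.9 Mb / 2040 s = 4.211 Mbps.
Audio total: 640 + 232 = 872 kbps = 0.872 Mbps.
Video: 4.211 − 0.872 = 3.339 Mbps.

3.34 Mbps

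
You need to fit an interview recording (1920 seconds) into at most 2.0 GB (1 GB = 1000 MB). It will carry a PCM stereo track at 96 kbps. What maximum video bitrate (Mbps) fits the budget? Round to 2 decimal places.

Budget: 2.0 GB = 16000.0 Mb.
Total bitrate budget: 16000.0 Mb / 1920 s = 8.333 Mbps.
Audio: 96 kbps = 0.096 Mbps.
Video: 8.333 − 0.096 = 8.237 Mbps.

8.24 Mbps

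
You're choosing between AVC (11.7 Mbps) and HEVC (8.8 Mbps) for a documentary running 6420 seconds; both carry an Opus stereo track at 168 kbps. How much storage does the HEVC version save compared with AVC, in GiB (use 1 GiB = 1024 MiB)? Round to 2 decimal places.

2.17 GiB

Audio: 168 kbps = 0.168 Mbps.
AVC: 11.868 Mbps × 6420 s = 76192.6 Mb = 8.870 GiB.
HEVC: 8.968 Mbps × 6420 s = 57574.6 Mb = 6.703 GiB.
Saving: 8.870 − 6.703 = 2.167 GiB.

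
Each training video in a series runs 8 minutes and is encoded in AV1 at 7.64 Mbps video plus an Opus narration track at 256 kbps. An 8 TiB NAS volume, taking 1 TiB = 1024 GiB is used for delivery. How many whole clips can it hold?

18566

8 min = 480 s
Audio: 256 kbps = 0.256 Mbps.
Total bitrate: 7.896 Mbps.
Per item: 7.896 Mbps × 480 s = 3,790 Mb = 473.8 MB.
Capacity: 8 TiB = 70,368,744 Mb; 18566.56 items → 18566 complete.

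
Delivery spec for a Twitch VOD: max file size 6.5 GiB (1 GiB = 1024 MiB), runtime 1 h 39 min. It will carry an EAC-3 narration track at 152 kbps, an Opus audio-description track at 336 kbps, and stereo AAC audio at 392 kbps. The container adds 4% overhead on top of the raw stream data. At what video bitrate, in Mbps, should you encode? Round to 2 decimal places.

8.16 Mbps

Budget: 6.5 GiB = 55834.6 Mb.
Stream payload after overhead: 55834.6 / 1.04 = 53687.1 Mb.
1 h 39 min = 99 min = 5940 s
Total bitrate budget: 53687.1 Mb / 5940 s = 9.038 Mbps.
Audio total: 152 + 336 + 392 = 880 kbps = 0.880 Mbps.
Video: 9.038 − 0.880 = 8.158 Mbps.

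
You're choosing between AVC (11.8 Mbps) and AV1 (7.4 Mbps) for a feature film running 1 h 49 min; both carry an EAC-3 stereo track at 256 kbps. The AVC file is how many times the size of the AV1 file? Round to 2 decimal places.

1.57

1 h 49 min = 109 min = 6540 s
Audio: 256 kbps = 0.256 Mbps.
AVC: 12.056 Mbps × 6540 s = 78846.2 Mb = 9.856 GB.
AV1: 7.656 Mbps × 6540 s = 50070.2 Mb = 6.259 GB.
Ratio: 9.856 / 6.259 = 1.575.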